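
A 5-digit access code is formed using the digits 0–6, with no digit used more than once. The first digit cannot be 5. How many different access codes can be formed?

The first digit has 7−1 = 6 choices (anything except 5).
The remaining 4 digits are filled from the other 6 symbols without repetition: 6 × 5 × 4 × 3 = 360.
Total: 6 × 360 = 2160.

2160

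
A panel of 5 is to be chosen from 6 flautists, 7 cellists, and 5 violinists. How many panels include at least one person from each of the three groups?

Unrestricted: C(18,5) = 8568 ways to pick any 5 of the 18.
Subtract selections that omit an entire group: no flautists → C(12,5) = 792; no cellists → C(11,5) = 462; no violinists → C(13,5) = 1287.
Add back selections omitting two groups (i.e. drawn from a single group): C(6,5) + C(7,5) + C(5,5) = 28.
By inclusion–exclusion: 8568 − 2541 + 28 = 6055.

6055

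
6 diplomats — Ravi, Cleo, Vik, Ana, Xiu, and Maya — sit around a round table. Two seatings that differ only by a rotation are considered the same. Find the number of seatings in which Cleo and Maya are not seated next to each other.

Without the restriction there are (5)! = 120 seatings.
Those with Cleo next to Maya: fuse the pair into one unit and seat 5 units around a circle — 2·(4)! = 48.
Subtracting, 120 − 48 = 72.

72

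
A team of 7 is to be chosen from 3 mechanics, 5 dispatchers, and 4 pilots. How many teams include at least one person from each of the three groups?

Unrestricted: C(12,7) = 792 ways to pick any 7 of the 12.
Subtract selections that omit an entire group: no mechanics → C(9,7) = 36; no dispatchers → C(7,7) = 1; no pilots → C(8,7) = 8.
Add back selections omitting two groups (i.e. drawn from a single group): C(3,7) + C(5,7) + C(4,7) = 0.
By inclusion–exclusion: 792 − 45 + 0 = 747.

747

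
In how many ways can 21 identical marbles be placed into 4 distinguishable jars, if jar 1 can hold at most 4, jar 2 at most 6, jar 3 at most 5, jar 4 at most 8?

Ignoring the caps, the number of non-negative solutions to x_1+…+x_4 = 21 is C(24,3) = 2024.
Subtract solutions that violate a single cap (substitute x_i' = x_i − (cap_i+1)): x_1 ≥ 5 gives C(19,3) = 969; x_2 ≥ 7 gives C(17,3) = 680; x_3 ≥ 6 gives C(18,3) = 816; x_4 ≥ 9 gives C(15,3) = 455. Together 2920.
Add back pairs where two caps are both exceeded: 220 + 286 + 120 + 165 + 56 + 84 = 931.
Subtract triples: 20 + 1 + 4 + 0 = 25.
By inclusion–exclusion the count is 2024 − 2920 + 931 − 25 = 10.

10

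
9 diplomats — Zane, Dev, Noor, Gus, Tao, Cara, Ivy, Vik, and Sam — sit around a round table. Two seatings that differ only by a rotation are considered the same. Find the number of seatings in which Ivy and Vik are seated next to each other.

Glue Ivy and Vik into a block (2 internal orders). Seating 8 units around a circle gives (7)! arrangements.
So 2 × (7)! = 2 × 5040 = 10080.

10080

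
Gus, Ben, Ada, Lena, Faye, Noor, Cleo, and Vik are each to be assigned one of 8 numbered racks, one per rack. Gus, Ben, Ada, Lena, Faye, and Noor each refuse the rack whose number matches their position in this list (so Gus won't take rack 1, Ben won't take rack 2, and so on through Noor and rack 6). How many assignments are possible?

Let Aᵢ (for 1 ≤ i ≤ 6) be the placements that put person i in their forbidden rack. Any j of these fix j positions, leaving (8−j)! ways to fill the rest, and there are C(6,j) ways to pick which j.
By inclusion–exclusion, the number of valid placements is Σ_{j=0}^{6} (−1)^j C(6,j)·(8−j)!.
Computing: 40320 − 30240 + 10800 − 2400 + 360 − 36 + 2 = 18806.

18806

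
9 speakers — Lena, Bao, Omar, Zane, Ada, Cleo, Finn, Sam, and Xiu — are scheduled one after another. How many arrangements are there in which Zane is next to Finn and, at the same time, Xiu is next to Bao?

20160

Treat {Zane,Finn} as one block (2 orders) and {Xiu,Bao} as another (2 orders).
That leaves 7 units to arrange: 2 × 2 × 7! = 4 × 5040 = 20160.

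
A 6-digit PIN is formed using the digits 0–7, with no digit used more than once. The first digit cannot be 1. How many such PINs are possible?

The first digit has 8−1 = 7 choices (anything except 1).
The remaining 5 digits are filled from the other 7 symbols without repetition: 7 × 6 × 5 × 4 × 3 = 2520.
Total: 7 × 2520 = 17640.

17640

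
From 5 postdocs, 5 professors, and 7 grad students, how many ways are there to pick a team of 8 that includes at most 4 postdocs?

Split by how many postdocs are chosen (0 through 4).
Sum: C(5,0)·C(12,8) + C(5,1)·C(12,7) + C(5,2)·C(12,6) + C(5,3)·C(12,5) + C(5,4)·C(12,4) = 495 + 3960 + 9240 + 7920 + 2475 = 24090.

24090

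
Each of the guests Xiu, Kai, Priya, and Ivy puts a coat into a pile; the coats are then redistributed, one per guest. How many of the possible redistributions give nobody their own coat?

9

Let Aᵢ be the assignments in which guest i gets their own coat. We want the size of the complement of A₁∪…∪A_4.
By inclusion–exclusion this is Σ_{j=0}^{4} (−1)^j C(4,j)·(4−j)!.
Computing: 24 − 24 + 12 − 4 + 1 = 9.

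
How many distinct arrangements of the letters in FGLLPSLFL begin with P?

840

Fix P in the first position and arrange the remaining 8 letters.
Those 8 letters have F appearing twice and L appearing 4 times, giving (8)!/(4!·2!) = 840.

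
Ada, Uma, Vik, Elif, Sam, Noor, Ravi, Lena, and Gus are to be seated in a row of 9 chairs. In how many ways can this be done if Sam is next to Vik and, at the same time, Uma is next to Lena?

Treat {Sam,Vik} as one block (2 orders) and {Uma,Lena} as another (2 orders).
That leaves 7 units to arrange: 2 × 2 × 7! = 4 × 5040 = 20160.

20160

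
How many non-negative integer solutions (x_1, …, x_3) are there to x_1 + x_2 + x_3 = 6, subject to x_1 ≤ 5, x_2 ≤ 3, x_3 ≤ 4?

Without the upper bounds there are C(8,2) = 28 ways to split 6 among 3 variables.
Subtract solutions that violate a single cap (substitute x_i' = x_i − (cap_i+1)): x_1 ≥ 6 gives C(2,2) = 1; x_2 ≥ 4 gives C(4,2) = 6; x_3 ≥ 5 gives C(3,2) = 3. Together 10.
No two caps can be exceeded simultaneously, so the pair terms are all 0.
By inclusion–exclusion the count is 28 − 10 + 0 = 18.

18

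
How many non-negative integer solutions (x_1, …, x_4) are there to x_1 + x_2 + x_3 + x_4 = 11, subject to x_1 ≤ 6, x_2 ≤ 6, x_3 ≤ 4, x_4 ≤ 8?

Ignoring the caps, the number of non-negative solutions to x_1+…+x_4 = 11 is C(14,3) = 364.
Subtract solutions that violate a single cap (substitute x_i' = x_i − (cap_i+1)): x_1 ≥ 7 gives C(7,3) = 35; x_2 ≥ 7 gives C(7,3) = 35; x_3 ≥ 5 gives C(9,3) = 84; x_4 ≥ 9 gives C(5,3) = 10. Together 164.
No two caps can be exceeded simultaneously, so the pair terms are all 0.
By inclusion–exclusion the count is 364 − 164 + 0 = 200.

200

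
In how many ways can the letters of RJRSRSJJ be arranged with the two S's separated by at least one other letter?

Total arrangements of RJRSRSJJ: 8!/(3!·3!·2!) = 560.
If the two S's are adjacent, glue them into one block, leaving 7 items to arrange: (7)!/(3!·3!) = 140 ways.
Hence 560 − 140 = 420.

420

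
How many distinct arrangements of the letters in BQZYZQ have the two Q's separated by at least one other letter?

120

Total arrangements of BQZYZQ: 6!/(2!·2!) = 180.
Arrangements with the Q's together: treat QQ as one letter, giving (5)!/(2!) = 60.
Hence 180 − 60 = 120.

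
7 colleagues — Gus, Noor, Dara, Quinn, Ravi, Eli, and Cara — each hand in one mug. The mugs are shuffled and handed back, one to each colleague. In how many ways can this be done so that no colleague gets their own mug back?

1854

Let Aᵢ be the assignments in which colleague i gets their own mug. We want the size of the complement of A₁∪…∪A_7.
By inclusion–exclusion this is Σ_{j=0}^{7} (−1)^j C(7,j)·(7−j)!.
Computing: 5040 − 5040 + 2520 − 840 + 210 − 42 + 7 − 1 = 1854.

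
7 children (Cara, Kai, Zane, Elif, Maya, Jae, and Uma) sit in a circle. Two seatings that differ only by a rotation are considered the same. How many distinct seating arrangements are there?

Seat Cara anywhere (absorbing the rotational symmetry), then permute the other 6: (6)! = 720.

720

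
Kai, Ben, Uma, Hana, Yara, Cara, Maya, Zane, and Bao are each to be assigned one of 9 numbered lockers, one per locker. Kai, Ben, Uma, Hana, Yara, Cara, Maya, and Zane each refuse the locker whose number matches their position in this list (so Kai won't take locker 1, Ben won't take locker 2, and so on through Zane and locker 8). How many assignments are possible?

Let Aᵢ (for 1 ≤ i ≤ 8) be the placements that put person i in their forbidden locker. Any j of these fix j positions, leaving (9−j)! ways to fill the rest, and there are C(8,j) ways to pick which j.
By inclusion–exclusion, the number of valid placements is Σ_{j=0}^{8} (−1)^j C(8,j)·(9−j)!.
Computing: 362880 − 322560 + 141120 − 40320 + 8400 − 1344 + 168 − 16 + 1 = 148329.

148329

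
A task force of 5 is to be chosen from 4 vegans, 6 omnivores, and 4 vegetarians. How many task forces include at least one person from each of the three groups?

Unrestricted: C(14,5) = 2002 ways to pick any 5 of the 14.
Subtract selections that omit an entire group: no vegans → C(10,5) = 252; no omnivores → C(8,5) = 56; no vegetarians → C(10,5) = 252.
Add back selections omitting two groups (i.e. drawn from a single group): C(4,5) + C(6,5) + C(4,5) = 6.
By inclusion–exclusion: 2002 − 560 + 6 = 1448.

1448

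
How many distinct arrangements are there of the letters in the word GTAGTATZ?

GTAGTATZ has 8 letters with A appearing twice, G appearing twice, and T appearing 3 times.
Dividing 8! = 40320 by 3!·2!·2! = 24 for the repeated letters gives 1680.

1680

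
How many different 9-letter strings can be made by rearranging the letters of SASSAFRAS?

Letter multiplicities in SASSAFRAS: A×3, F×1, R×1, S×4.
Dividing 9! = 362880 by 4!·3! = 144 for the repeated letters gives 2520.

2520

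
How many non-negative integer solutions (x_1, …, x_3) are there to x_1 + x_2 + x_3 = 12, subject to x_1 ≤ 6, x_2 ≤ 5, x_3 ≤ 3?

6

Without the upper bounds there are C(14,2) = 91 ways to split 12 among 3 variables.
Subtract solutions that violate a single cap (substitute x_i' = x_i − (cap_i+1)): x_1 ≥ 7 gives C(7,2) = 21; x_2 ≥ 6 gives C(8,2) = 28; x_3 ≥ 4 gives C(10,2) = 45. Together 94.
Add back pairs where two caps are both exceeded: 0 + 3 + 6 = 9.
By inclusion–exclusion the count is 91 − 94 + 9 = 6.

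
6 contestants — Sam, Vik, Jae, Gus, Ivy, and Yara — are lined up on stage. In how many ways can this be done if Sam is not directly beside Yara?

Of the 6! = 720 arrangements, those with Sam and Yara adjacent number 2 × 5! = 240 (treat the pair as a block with 2 internal orders).
Complementary counting: 720 − 240 = 480.

480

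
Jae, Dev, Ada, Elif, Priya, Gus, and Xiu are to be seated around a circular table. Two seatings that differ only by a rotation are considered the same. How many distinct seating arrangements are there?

720

Around a circle, 7 distinct people have 7!/7 = (6)! = 720 rotationally distinct seatings.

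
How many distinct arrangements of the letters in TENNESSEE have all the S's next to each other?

Treat the 2 copies of S as a single block. The multiset to arrange is then {SS, E, E, E, E, N, N, T}, 8 items in all.
That gives (8)!/(4!·2!) = 840 arrangements.

840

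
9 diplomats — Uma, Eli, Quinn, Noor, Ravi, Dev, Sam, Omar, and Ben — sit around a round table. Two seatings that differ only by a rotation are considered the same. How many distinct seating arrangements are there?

Seat Uma anywhere (absorbing the rotational symmetry), then permute the other 8: (8)! = 40320.

40320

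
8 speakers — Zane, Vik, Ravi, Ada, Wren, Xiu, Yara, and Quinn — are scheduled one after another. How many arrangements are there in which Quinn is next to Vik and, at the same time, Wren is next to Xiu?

Treat {Quinn,Vik} as one block (2 orders) and {Wren,Xiu} as another (2 orders).
That leaves 6 units to arrange: 2 × 2 × 6! = 4 × 720 = 2880.

2880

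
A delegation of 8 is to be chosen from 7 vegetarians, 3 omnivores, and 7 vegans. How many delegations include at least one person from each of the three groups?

Total 8-person selections from all 17: C(17,8) = 24310.
Selections missing a whole group: no vegetarians → C(10,8) = 45; no omnivores → C(14,8) = 3003; no vegans → C(10,8) = 45.
Add back selections omitting two groups (i.e. drawn from a single group): C(7,8) + C(3,8) + C(7,8) = 0.
By inclusion–exclusion: 24310 − 3093 + 0 = 21217.

21217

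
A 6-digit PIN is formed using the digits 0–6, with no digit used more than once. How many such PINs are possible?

5040

With no repetition, fill the 6 digits in order: 7 choices, then 6, down to 2.
That product is 7 × 6 × 5 × 4 × 3 × 2 = 5040.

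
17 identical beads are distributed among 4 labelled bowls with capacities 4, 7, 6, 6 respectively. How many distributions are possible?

80

Without the upper bounds there are C(20,3) = 1140 ways to split 17 among 4 bowls.
Subtract solutions that violate a single cap (substitute x_i' = x_i − (cap_i+1)): x_1 ≥ 5 gives C(15,3) = 455; x_2 ≥ 8 gives C(12,3) = 220; x_3 ≥ 7 gives C(13,3) = 286; x_4 ≥ 7 gives C(13,3) = 286. Together 1247.
Add back pairs where two caps are both exceeded: 35 + 56 + 56 + 10 + 10 + 20 = 187.
By inclusion–exclusion the count is 1140 − 1247 + 187 = 80.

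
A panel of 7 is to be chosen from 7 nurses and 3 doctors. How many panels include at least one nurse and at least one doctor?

119

With no constraint there are C(10,7) = 120 possible selections.
Selections missing a whole group: no nurses → C(3,7) = 0; no doctors → C(7,7) = 1.
Both groups omitted at once is impossible, so 120 − 1 = 119.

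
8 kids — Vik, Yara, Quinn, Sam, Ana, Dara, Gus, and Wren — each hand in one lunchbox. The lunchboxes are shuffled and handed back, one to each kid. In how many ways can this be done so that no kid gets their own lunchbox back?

This is the derangement count D_8: permutations of 8 items with no fixed point.
By inclusion–exclusion this is Σ_{j=0}^{8} (−1)^j C(8,j)·(8−j)!.
Computing: 40320 − 40320 + 20160 − 6720 + 1680 − 336 + 56 − 8 + 1 = 14833.

14833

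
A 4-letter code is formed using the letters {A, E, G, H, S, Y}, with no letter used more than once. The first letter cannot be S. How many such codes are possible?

The first letter has 6−1 = 5 choices (anything except S).
The remaining 3 letters are filled from the other 5 symbols without repetition: 5 × 4 × 3 = 60.
Total: 5 × 60 = 300.

300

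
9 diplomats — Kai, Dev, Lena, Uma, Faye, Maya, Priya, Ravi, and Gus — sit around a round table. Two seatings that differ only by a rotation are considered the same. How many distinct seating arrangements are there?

40320

Seat Kai anywhere (absorbing the rotational symmetry), then permute the other 8: (8)! = 40320.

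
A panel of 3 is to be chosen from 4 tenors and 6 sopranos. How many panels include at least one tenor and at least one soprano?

With no constraint there are C(10,3) = 120 possible selections.
Selections missing a whole group: no tenors → C(6,3) = 20; no sopranos → C(4,3) = 4.
Both groups omitted at once is impossible, so 120 − 24 = 96.

96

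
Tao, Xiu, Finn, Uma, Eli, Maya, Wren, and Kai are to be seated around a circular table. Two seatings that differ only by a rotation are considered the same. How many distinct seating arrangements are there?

5040

Seat Tao anywhere (absorbing the rotational symmetry), then permute the other 7: (7)! = 5040.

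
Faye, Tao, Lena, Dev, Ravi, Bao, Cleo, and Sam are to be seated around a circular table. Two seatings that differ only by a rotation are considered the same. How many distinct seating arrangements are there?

Around a circle, 8 distinct people have 8!/8 = (7)! = 5040 rotationally distinct seatings.

5040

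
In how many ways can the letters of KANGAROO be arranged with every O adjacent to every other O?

2520

Treat the 2 copies of O as a single block. The multiset to arrange is then {OO, A, A, G, K, N, R}, 7 items in all.
That gives (7)!/(2!) = 2520 arrangements.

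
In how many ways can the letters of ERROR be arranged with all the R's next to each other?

6

Treat the 3 copies of R as a single block. The multiset to arrange is then {RRR, E, O}, 3 items in all.
All 3 items are distinct, so there are (3)! = 6 arrangements.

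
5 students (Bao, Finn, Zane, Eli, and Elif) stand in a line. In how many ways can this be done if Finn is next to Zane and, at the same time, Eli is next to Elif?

Treat {Finn,Zane} as one block (2 orders) and {Eli,Elif} as another (2 orders).
That leaves 3 units to arrange: 2 × 2 × 3! = 4 × 6 = 24.

24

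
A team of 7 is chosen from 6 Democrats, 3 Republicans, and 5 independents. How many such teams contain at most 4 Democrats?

3256

Split by how many Democrats are chosen (0 through 4).
Sum: C(6,0)·C(8,7) + C(6,1)·C(8,6) + C(6,2)·C(8,5) + C(6,3)·C(8,4) + C(6,4)·C(8,3) = 8 + 168 + 840 + 1400 + 840 = 3256.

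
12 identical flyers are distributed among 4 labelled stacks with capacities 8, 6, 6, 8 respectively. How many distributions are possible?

Without the upper bounds there are C(15,3) = 455 ways to split 12 among 4 stacks.
Subtract solutions that violate a single cap (substitute x_i' = x_i − (cap_i+1)): x_1 ≥ 9 gives C(6,3) = 20; x_2 ≥ 7 gives C(8,3) = 56; x_3 ≥ 7 gives C(8,3) = 56; x_4 ≥ 9 gives C(6,3) = 20. Together 152.
No two caps can be exceeded simultaneously, so the pair terms are all 0.
By inclusion–exclusion the count is 455 − 152 + 0 = 303.

303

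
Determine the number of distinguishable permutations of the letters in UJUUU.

5

UJUUU has 5 letters with U appearing 4 times.
The number of distinct arrangements is 5!/(4!) = 120/24 = 5.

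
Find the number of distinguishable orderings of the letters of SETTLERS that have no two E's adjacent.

Total arrangements of SETTLERS: 8!/(2!·2!·2!) = 5040.
Arrangements with the E's together: treat EE as one letter, giving (7)!/(2!·2!) = 1260.
Hence 5040 − 1260 = 3780.

3780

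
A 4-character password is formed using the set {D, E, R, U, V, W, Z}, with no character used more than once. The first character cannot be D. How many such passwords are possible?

720

The first character has 7−1 = 6 choices (anything except D).
The remaining 3 characters are filled from the other 6 symbols without repetition: 6 × 5 × 4 = 120.
Total: 6 × 120 = 720.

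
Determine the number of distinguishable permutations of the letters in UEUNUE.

60

UEUNUE has 6 letters with E appearing twice and U appearing 3 times.
So there are 6! / (3!·2!) = 60 distinguishable arrangements.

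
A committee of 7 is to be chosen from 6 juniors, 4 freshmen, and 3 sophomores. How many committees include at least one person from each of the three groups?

With no constraint there are C(13,7) = 1716 possible selections.
Subtract selections that omit an entire group: no juniors → C(7,7) = 1; no freshmen → C(9,7) = 36; no sophomores → C(10,7) = 120.
Add back selections omitting two groups (i.e. drawn from a single group): C(6,7) + C(4,7) + C(3,7) = 0.
By inclusion–exclusion: 1716 − 157 + 0 = 1559.

1559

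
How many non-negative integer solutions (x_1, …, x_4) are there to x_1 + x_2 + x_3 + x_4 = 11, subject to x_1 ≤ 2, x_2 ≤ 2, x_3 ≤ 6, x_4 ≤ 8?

53

Without the upper bounds there are C(14,3) = 364 ways to split 11 among 4 variables.
Subtract solutions that violate a single cap (substitute x_i' = x_i − (cap_i+1)): x_1 ≥ 3 gives C(11,3) = 165; x_2 ≥ 3 gives C(11,3) = 165; x_3 ≥ 7 gives C(7,3) = 35; x_4 ≥ 9 gives C(5,3) = 10. Together 375.
Add back pairs where two caps are both exceeded: 56 + 4 + 0 + 4 + 0 + 0 = 64.
By inclusion–exclusion the count is 364 − 375 + 64 = 53.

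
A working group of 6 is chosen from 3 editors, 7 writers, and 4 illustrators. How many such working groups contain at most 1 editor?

1848

Split by how many editors are chosen (0 through 1).
Sum: C(3,0)·C(11,6) + C(3,1)·C(11,5) = 462 + 1386 = 1848.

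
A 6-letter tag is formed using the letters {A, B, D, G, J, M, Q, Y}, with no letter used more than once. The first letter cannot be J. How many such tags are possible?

17640

The first letter has 8−1 = 7 choices (anything except J).
The remaining 5 letters are filled from the other 7 symbols without repetition: 7 × 6 × 5 × 4 × 3 = 2520.
Total: 7 × 2520 = 17640.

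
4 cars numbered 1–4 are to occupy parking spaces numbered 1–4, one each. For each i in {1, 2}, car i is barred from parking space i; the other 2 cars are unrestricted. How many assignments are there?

Let Aᵢ (for i ∈ {1, 2}) be the placements that put car i in its forbidden parking space. Any j of these fix j positions, leaving (4−j)! ways to fill the rest, and there are C(2,j) ways to pick which j.
By inclusion–exclusion, the number of valid placements is Σ_{j=0}^{2} (−1)^j C(2,j)·(4−j)!.
Computing: 24 − 12 + 2 = 14.

14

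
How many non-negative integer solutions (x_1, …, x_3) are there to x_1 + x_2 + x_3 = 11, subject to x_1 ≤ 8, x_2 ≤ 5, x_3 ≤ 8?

Ignoring the caps, the number of non-negative solutions to x_1+…+x_3 = 11 is C(13,2) = 78.
Subtract solutions that violate a single cap (substitute x_i' = x_i − (cap_i+1)): x_1 ≥ 9 gives C(4,2) = 6; x_2 ≥ 6 gives C(7,2) = 21; x_3 ≥ 9 gives C(4,2) = 6. Together 33.
No two caps can be exceeded simultaneously, so the pair terms are all 0.
By inclusion–exclusion the count is 78 − 33 + 0 = 45.

45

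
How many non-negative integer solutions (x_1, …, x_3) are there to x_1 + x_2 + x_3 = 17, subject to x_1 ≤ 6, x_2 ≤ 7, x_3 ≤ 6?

By stars and bars, unrestricted non-negative solutions to x_1+…+x_3 = 17 number C(17+2,2) = 171.
Subtract solutions that violate a single cap (substitute x_i' = x_i − (cap_i+1)): x_1 ≥ 7 gives C(12,2) = 66; x_2 ≥ 8 gives C(11,2) = 55; x_3 ≥ 7 gives C(12,2) = 66. Together 187.
Add back pairs where two caps are both exceeded: 6 + 10 + 6 = 22.
By inclusion–exclusion the count is 171 − 187 + 22 = 6.

6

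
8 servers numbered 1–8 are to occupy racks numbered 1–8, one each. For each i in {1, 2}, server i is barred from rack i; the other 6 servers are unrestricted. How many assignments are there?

30960

Let Aᵢ (for i ∈ {1, 2}) be the placements that put server i in its forbidden rack. Any j of these fix j positions, leaving (8−j)! ways to fill the rest, and there are C(2,j) ways to pick which j.
By inclusion–exclusion, the number of valid placements is Σ_{j=0}^{2} (−1)^j C(2,j)·(8−j)!.
Computing: 40320 − 10080 + 720 = 30960.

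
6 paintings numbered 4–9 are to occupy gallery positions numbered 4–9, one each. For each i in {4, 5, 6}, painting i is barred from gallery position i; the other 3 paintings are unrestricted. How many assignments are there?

Let Aᵢ (for i ∈ {4, 5, 6}) be the placements that put painting i in its forbidden gallery position. Any j of these fix j positions, leaving (6−j)! ways to fill the rest, and there are C(3,j) ways to pick which j.
By inclusion–exclusion, the number of valid placements is Σ_{j=0}^{3} (−1)^j C(3,j)·(6−j)!.
Computing: 720 − 360 + 72 − 6 = 426.

426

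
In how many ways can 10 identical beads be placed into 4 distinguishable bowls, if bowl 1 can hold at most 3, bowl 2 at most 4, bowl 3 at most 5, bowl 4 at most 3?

By stars and bars, unrestricted non-negative solutions to x_1+…+x_4 = 10 number C(10+3,3) = 286.
Subtract solutions that violate a single cap (substitute x_i' = x_i − (cap_i+1)): x_1 ≥ 4 gives C(9,3) = 84; x_2 ≥ 5 gives C(8,3) = 56; x_3 ≥ 6 gives C(7,3) = 35; x_4 ≥ 4 gives C(9,3) = 84. Together 259.
Add back pairs where two caps are both exceeded: 4 + 1 + 10 + 0 + 4 + 1 = 20.
By inclusion–exclusion the count is 286 − 259 + 20 = 47.

47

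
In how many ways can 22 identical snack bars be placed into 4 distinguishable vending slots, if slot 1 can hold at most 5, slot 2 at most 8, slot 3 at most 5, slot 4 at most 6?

10

By stars and bars, unrestricted non-negative solutions to x_1+…+x_4 = 22 number C(22+3,3) = 2300.
Subtract solutions that violate a single cap (substitute x_i' = x_i − (cap_i+1)): x_1 ≥ 6 gives C(19,3) = 969; x_2 ≥ 9 gives C(16,3) = 560; x_3 ≥ 6 gives C(19,3) = 969; x_4 ≥ 7 gives C(18,3) = 816. Together 3314.
Add back pairs where two caps are both exceeded: 120 + 286 + 220 + 120 + 84 + 220 = 1050.
Subtract triples: 4 + 1 + 20 + 1 = 26.
By inclusion–exclusion the count is 2300 − 3314 + 1050 − 26 = 10.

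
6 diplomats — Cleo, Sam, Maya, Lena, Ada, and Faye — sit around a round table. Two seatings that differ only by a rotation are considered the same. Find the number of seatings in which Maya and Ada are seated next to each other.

48

Treat {Maya, Ada} as one unit (2 internal orders) and seat the resulting 5 units around the table: (4)! circular arrangements.
So 2 × (4)! = 2 × 24 = 48.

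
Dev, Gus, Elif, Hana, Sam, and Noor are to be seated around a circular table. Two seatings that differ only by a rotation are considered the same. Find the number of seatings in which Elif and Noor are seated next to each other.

Glue Elif and Noor into a block (2 internal orders). Seating 5 units around a circle gives (4)! arrangements.
So 2 × (4)! = 2 × 24 = 48.

48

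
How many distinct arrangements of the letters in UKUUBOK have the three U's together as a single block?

Treat the 3 copies of U as a single block. The multiset to arrange is then {UUU, B, K, K, O}, 5 items in all.
That gives (5)!/(2!) = 60 arrangements.

60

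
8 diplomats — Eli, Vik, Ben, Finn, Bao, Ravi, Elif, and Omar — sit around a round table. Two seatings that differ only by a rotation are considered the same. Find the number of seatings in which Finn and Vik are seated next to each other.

1440

Glue Finn and Vik into a block (2 internal orders). Seating 7 units around a circle gives (6)! arrangements.
So 2 × (6)! = 2 × 720 = 1440.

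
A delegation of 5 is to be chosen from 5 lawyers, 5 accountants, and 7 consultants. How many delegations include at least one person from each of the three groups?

4375

Unrestricted: C(17,5) = 6188 ways to pick any 5 of the 17.
Subtract selections that omit an entire group: no lawyers → C(12,5) = 792; no accountants → C(12,5) = 792; no consultants → C(10,5) = 252.
Add back selections omitting two groups (i.e. drawn from a single group): C(5,5) + C(5,5) + C(7,5) = 23.
By inclusion–exclusion: 6188 − 1836 + 23 = 4375.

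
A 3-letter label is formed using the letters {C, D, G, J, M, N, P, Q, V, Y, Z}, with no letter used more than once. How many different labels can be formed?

With no repetition, fill the 3 letters in order: 11 choices, then 10, down to 9.
That product is 11 × 10 × 9 = 990.

990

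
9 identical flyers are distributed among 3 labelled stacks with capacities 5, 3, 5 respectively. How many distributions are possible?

Without the upper bounds there are C(11,2) = 55 ways to split 9 among 3 stacks.
Subtract solutions that violate a single cap (substitute x_i' = x_i − (cap_i+1)): x_1 ≥ 6 gives C(5,2) = 10; x_2 ≥ 4 gives C(7,2) = 21; x_3 ≥ 6 gives C(5,2) = 10. Together 41.
No two caps can be exceeded simultaneously, so the pair terms are all 0.
By inclusion–exclusion the count is 55 − 41 + 0 = 14.

14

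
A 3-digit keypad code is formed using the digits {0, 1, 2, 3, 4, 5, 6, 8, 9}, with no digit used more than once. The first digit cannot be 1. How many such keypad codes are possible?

The first digit has 9−1 = 8 choices (anything except 1).
The remaining 2 digits are filled from the other 8 symbols without repetition: 8 × 7 = 56.
Total: 8 × 56 = 448.

448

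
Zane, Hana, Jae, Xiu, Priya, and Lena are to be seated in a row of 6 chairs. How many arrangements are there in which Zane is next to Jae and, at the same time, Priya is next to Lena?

Treat {Zane,Jae} as one block (2 orders) and {Priya,Lena} as another (2 orders).
That leaves 4 units to arrange: 2 × 2 × 4! = 4 × 24 = 96.

96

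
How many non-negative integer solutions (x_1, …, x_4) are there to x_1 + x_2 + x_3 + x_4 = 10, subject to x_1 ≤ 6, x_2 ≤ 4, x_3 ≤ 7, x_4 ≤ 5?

Ignoring the caps, the number of non-negative solutions to x_1+…+x_4 = 10 is C(13,3) = 286.
Subtract solutions that violate a single cap (substitute x_i' = x_i − (cap_i+1)): x_1 ≥ 7 gives C(6,3) = 20; x_2 ≥ 5 gives C(8,3) = 56; x_3 ≥ 8 gives C(5,3) = 10; x_4 ≥ 6 gives C(7,3) = 35. Together 121.
No two caps can be exceeded simultaneously, so the pair terms are all 0.
By inclusion–exclusion the count is 286 − 121 + 0 = 165.

165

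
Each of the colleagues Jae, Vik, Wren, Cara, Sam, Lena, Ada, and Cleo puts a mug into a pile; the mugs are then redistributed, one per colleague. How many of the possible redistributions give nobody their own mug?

14833

Count assignments avoiding every fixed point. For any j of the 8 colleagues fixed to their own mug, the other 8−j can be arranged in (8−j)! ways.
By inclusion–exclusion this is Σ_{j=0}^{8} (−1)^j C(8,j)·(8−j)!.
Computing: 40320 − 40320 + 20160 − 6720 + 1680 − 336 + 56 − 8 + 1 = 14833.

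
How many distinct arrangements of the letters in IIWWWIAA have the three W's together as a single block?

Treat the 3 copies of W as a single block. The multiset to arrange is then {WWW, A, A, I, I, I}, 6 items in all.
That gives (6)!/(3!·2!) = 60 arrangements.

60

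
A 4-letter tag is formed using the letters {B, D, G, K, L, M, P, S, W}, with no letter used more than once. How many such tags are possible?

3024

Choose and order 4 of the 9 symbols: the first letter has 9 options, the next 8, then 7, 6.
That product is 9 × 8 × 7 × 6 = 3024.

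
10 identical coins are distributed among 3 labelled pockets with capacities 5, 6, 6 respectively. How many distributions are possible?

Ignoring the caps, the number of non-negative solutions to x_1+…+x_3 = 10 is C(12,2) = 66.
Subtract solutions that violate a single cap (substitute x_i' = x_i − (cap_i+1)): x_1 ≥ 6 gives C(6,2) = 15; x_2 ≥ 7 gives C(5,2) = 10; x_3 ≥ 7 gives C(5,2) = 10. Together 35.
No two caps can be exceeded simultaneously, so the pair terms are all 0.
By inclusion–exclusion the count is 66 − 35 + 0 = 31.

31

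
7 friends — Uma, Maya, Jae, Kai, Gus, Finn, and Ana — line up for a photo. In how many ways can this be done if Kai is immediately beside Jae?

1440

Glue Kai and Jae into one block (2 internal orders), leaving 6 units to arrange in a row.
So the count is 2·(6)! = 1440.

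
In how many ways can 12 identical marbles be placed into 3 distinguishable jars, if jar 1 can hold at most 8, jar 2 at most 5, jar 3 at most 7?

38

Without the upper bounds there are C(14,2) = 91 ways to split 12 among 3 jars.
Subtract solutions that violate a single cap (substitute x_i' = x_i − (cap_i+1)): x_1 ≥ 9 gives C(5,2) = 10; x_2 ≥ 6 gives C(8,2) = 28; x_3 ≥ 8 gives C(6,2) = 15. Together 53.
No two caps can be exceeded simultaneously, so the pair terms are all 0.
By inclusion–exclusion the count is 91 − 53 + 0 = 38.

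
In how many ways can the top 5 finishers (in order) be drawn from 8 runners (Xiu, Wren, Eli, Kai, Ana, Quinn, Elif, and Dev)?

6720

This is an ordered selection of 5 from 8: P(8,5).
That gives 8 × 7 × 6 × 5 × 4 = 6720.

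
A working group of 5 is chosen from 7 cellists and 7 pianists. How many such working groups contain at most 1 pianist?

Split by how many pianists are chosen (0 through 1).
Sum: C(7,0)·C(7,5) + C(7,1)·C(7,4) = 21 + 245 = 266.

266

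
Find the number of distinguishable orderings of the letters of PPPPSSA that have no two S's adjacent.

75

There are 7!/(4!·2!) = 105 arrangements of PPPPSSA in total.
If the two S's are adjacent, glue them into one block, leaving 6 items to arrange: (6)!/(4!) = 30 ways.
Hence 105 − 30 = 75.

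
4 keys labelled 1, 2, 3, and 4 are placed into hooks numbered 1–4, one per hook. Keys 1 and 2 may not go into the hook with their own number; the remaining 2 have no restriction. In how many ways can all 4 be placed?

Let Aᵢ (for i ∈ {1, 2}) be the placements that put key i in its forbidden hook. Any j of these fix j positions, leaving (4−j)! ways to fill the rest, and there are C(2,j) ways to pick which j.
By inclusion–exclusion, the number of valid placements is Σ_{j=0}^{2} (−1)^j C(2,j)·(4−j)!.
Computing: 24 − 12 + 2 = 14.

14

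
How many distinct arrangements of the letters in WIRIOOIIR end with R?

With the last slot taken by R, it remains to arrange the other 8 letters (WIIOOIIR).
Those 8 letters have I appearing 4 times and O appearing twice, giving (8)!/(4!·2!) = 840.

840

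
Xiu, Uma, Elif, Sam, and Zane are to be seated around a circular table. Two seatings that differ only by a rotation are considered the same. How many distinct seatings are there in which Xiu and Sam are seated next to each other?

Glue Xiu and Sam into a block (2 internal orders). Seating 4 units around a circle gives (3)! arrangements.
So 2 × (3)! = 2 × 6 = 12.

12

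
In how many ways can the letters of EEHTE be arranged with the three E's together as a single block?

6

Treat the 3 copies of E as a single block. The multiset to arrange is then {EEE, H, T}, 3 items in all.
All 3 items are distinct, so there are (3)! = 6 arrangements.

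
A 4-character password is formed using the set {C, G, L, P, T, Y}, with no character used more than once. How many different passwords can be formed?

360

Choose and order 4 of the 6 symbols: the first character has 6 options, the next 5, then 4, 3.
That product is 6 × 5 × 4 × 3 = 360.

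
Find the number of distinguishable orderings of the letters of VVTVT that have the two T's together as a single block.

4

Treat the 2 copies of T as a single block. The multiset to arrange is then {TT, V, V, V}, 4 items in all.
That gives (4)!/(3!) = 4 arrangements.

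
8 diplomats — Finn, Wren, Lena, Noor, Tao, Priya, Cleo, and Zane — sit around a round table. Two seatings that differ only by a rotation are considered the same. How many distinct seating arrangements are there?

Seat Finn anywhere (absorbing the rotational symmetry), then permute the other 7: (7)! = 5040.

5040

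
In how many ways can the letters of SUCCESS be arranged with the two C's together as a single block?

120

Treat the 2 copies of C as a single block. The multiset to arrange is then {CC, E, S, S, S, U}, 6 items in all.
That gives (6)!/(3!) = 120 arrangements.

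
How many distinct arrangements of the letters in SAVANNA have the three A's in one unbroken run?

60

Treat the 3 copies of A as a single block. The multiset to arrange is then {AAA, N, N, S, V}, 5 items in all.
That gives (5)!/(2!) = 60 arrangements.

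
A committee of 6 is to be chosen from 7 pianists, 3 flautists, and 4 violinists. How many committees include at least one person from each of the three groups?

2331

Total 6-person selections from all 14: C(14,6) = 3003.
Subtract selections that omit an entire group: no pianists → C(7,6) = 7; no flautists → C(11,6) = 462; no violinists → C(10,6) = 210.
Add back selections omitting two groups (i.e. drawn from a single group): C(7,6) + C(3,6) + C(4,6) = 7.
By inclusion–exclusion: 3003 − 679 + 7 = 2331.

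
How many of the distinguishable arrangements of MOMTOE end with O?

Fix O in the last position and arrange the remaining 5 letters.
Those 5 letters have M appearing twice, giving (5)!/(2!) = 60.

60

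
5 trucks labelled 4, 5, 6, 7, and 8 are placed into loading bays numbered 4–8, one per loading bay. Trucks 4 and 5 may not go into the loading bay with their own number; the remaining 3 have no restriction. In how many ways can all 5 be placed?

Let Aᵢ (for i ∈ {4, 5}) be the placements that put truck i in its forbidden loading bay. Any j of these fix j positions, leaving (5−j)! ways to fill the rest, and there are C(2,j) ways to pick which j.
By inclusion–exclusion, the number of valid placements is Σ_{j=0}^{2} (−1)^j C(2,j)·(5−j)!.
Computing: 120 − 48 + 6 = 78.

78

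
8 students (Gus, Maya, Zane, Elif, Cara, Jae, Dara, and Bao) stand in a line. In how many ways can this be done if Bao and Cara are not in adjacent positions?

30240

There are 8! = 40320 arrangements in all. If Bao and Cara are adjacent, merging them into one block gives 2·(7)! = 10080 arrangements.
Complementary counting: 40320 − 10080 = 30240.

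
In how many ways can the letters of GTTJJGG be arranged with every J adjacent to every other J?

60

Treat the 2 copies of J as a single block. The multiset to arrange is then {JJ, G, G, G, T, T}, 6 items in all.
That gives (6)!/(3!·2!) = 60 arrangements.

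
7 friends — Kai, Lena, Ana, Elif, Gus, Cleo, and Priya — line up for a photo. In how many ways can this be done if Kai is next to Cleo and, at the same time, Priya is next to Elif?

480

Treat {Kai,Cleo} as one block (2 orders) and {Priya,Elif} as another (2 orders).
That leaves 5 units to arrange: 2 × 2 × 5! = 4 × 120 = 480.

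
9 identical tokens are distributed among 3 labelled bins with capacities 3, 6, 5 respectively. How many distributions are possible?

Ignoring the caps, the number of non-negative solutions to x_1+…+x_3 = 9 is C(11,2) = 55.
Subtract solutions that violate a single cap (substitute x_i' = x_i − (cap_i+1)): x_1 ≥ 4 gives C(7,2) = 21; x_2 ≥ 7 gives C(4,2) = 6; x_3 ≥ 6 gives C(5,2) = 10. Together 37.
No two caps can be exceeded simultaneously, so the pair terms are all 0.
By inclusion–exclusion the count is 55 − 37 + 0 = 18.

18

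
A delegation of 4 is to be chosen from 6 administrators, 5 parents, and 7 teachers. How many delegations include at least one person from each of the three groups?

With no constraint there are C(18,4) = 3060 possible selections.
Selections missing a whole group: no administrators → C(12,4) = 495; no parents → C(13,4) = 715; no teachers → C(11,4) = 330.
Add back selections omitting two groups (i.e. drawn from a single group): C(6,4) + C(5,4) + C(7,4) = 55.
By inclusion–exclusion: 3060 − 1540 + 55 = 1575.

1575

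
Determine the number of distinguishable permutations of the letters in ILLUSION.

10080

Letter multiplicities in ILLUSION: I×2, L×2, N×1, O×1, S×1, U×1.
So there are 8! / (2!·2!) = 10080 distinguishable arrangements.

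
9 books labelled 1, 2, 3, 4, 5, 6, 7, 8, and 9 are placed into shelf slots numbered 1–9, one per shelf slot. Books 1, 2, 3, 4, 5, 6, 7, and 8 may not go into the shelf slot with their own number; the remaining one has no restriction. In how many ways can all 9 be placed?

148329

Let Aᵢ (for 1 ≤ i ≤ 8) be the placements that put book i in its forbidden shelf slot. Any j of these fix j positions, leaving (9−j)! ways to fill the rest, and there are C(8,j) ways to pick which j.
By inclusion–exclusion, the number of valid placements is Σ_{j=0}^{8} (−1)^j C(8,j)·(9−j)!.
Computing: 362880 − 322560 + 141120 − 40320 + 8400 − 1344 + 168 − 16 + 1 = 148329.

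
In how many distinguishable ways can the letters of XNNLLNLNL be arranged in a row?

630

The 9 letters of XNNLLNLNL have repeats: L appearing 4 times and N appearing 4 times.
Dividing 9! = 362880 by 4!·4! = 576 for the repeated letters gives 630.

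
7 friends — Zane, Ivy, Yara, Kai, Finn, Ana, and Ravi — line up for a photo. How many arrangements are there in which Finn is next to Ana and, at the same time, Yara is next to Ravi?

480

Treat {Finn,Ana} as one block (2 orders) and {Yara,Ravi} as another (2 orders).
That leaves 5 units to arrange: 2 × 2 × 5! = 4 × 120 = 480.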